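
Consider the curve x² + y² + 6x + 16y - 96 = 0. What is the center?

(-3, -8)

(x² + 6x) + (y² + 16y) = 96
Complete the square in x and y: (x + 3)² + (y + 8)² = 96 + 9 + 64 = 169
So (x + 3)² + (y + 8)² = 169.
Circle centered at (-3, -8) with r² = 169.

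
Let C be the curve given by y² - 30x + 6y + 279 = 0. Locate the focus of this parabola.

(33/2, -3)

Only y is squared. Complete the square in y: (y + 3)² = 30(x - 9).
Vertex (9, -3); 4p = 30 so p = 15/2. Opens right.
Focus is p units from the vertex along the axis: (h + p, k).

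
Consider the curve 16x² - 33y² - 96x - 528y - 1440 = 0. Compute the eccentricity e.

Rearranging, 16(x² - 6x) -33(y² + 16y) = 1440.
Completing the square gives 16(x - 3)² -33(y + 8)² = 1440 + 144 - 2112 = -528.
Dividing both sides by -528: (y + 8)²/16 - (x - 3)²/33 = 1
Hyperbola, center (3, -8), transverse axis vertical; a² = 16, b² = 33.
c² = a² + b² = 49, so c = 7.
e = c/a = 7/4.

e = 7/4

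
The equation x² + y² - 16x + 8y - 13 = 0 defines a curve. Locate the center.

Collect terms: (x² - 16x) + (y² + 8y) = 13
(x - 8)² + (y + 4)² = 13 + 64 + 16 = 93
So (x - 8)² + (y + 4)² = 93.
Circle centered at (8, -4) with r² = 93.

(8, -4)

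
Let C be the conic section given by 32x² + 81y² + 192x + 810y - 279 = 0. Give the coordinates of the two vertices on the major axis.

(-12, -5) and (6, -5)

Rearranging, 32(x² + 6x) + 81(y² + 10y) = 279.
Complete the square in x and y: 32(x + 3)² + 81(y + 5)² = 279 + 288 + 2025 = 2592
Divide through by 2592 to get (x + 3)²/81 + (y + 5)²/32 = 1.
Ellipse, center (-3, -5), major axis horizontal; a² = 81, b² = 32.
a = 9. Vertices at (h ± a, k).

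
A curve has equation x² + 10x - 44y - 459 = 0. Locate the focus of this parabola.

(-5, 0)

Only x is squared. Complete the square in x: (x + 5)² = 44(y + 11).
Vertex (-5, -11); 4p = 44 so p = 11. Opens up.
Focus is p units from the vertex along the axis: (h, k + p).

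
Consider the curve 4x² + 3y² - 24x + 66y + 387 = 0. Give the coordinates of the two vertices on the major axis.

Collect terms: 4(x² - 6x) + 3(y² + 22y) = -387
4(x - 3)² + 3(y + 11)² = -387 + 36 + 363 = 12
Divide through by 12 to get (x - 3)²/3 + (y + 11)²/4 = 1.
Ellipse, center (3, -11), major axis vertical; a² = 4, b² = 3.
a = 2. Vertices at (h, k ± a).

(3, -13) and (3, -9)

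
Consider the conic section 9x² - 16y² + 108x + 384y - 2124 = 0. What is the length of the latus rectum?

9(x² + 12x) -16(y² - 24y) = 2124
9(x + 6)² -16(y - 12)² = 2124 + 324 - 2304 = 144
Divide by 144: (x + 6)²/16 - (y - 12)²/9 = 1
Hyperbola, center (-6, 12), transverse axis horizontal; a² = 16, b² = 9.
Latus rectum length = 2b²/a = 2·9/4 = 9/2.

9/2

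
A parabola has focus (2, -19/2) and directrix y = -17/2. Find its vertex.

(2, -9)

The vertex is the midpoint between the focus and the directrix along the axis of symmetry.
Axis is vertical (directrix is horizontal). Vertex y-coordinate = (-19/2 + (-17/2))/2 = -9; x-coordinate = 2.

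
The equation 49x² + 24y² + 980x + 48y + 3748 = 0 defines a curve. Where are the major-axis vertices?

(-10, -8) and (-10, 6)

Group the x- and y-terms: 49(x² + 20x) + 24(y² + 2y) = -3748
Completing the square gives 49(x + 10)² + 24(y + 1)² = -3748 + 4900 + 24 = 1176.
Dividing both sides by 1176: (x + 10)²/24 + (y + 1)²/49 = 1
Ellipse, center (-10, -1), major axis vertical; a² = 49, b² = 24.
a = 7. Vertices at (h, k ± a).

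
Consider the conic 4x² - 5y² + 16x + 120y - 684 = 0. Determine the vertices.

Collect terms: 4(x² + 4x) -5(y² - 24y) = 684
Complete the square: 4(x + 2)² -5(y - 12)² = 684 + 16 - 720 = -20
Divide by -20: (y - 12)²/4 - (x + 2)²/5 = 1
Hyperbola, center (-2, 12), transverse axis vertical; a² = 4, b² = 5.
a = 2. Vertices at (h, k ± a).

(-2, 10) and (-2, 14)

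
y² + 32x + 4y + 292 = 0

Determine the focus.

Only y is squared. Complete the square in y: (y + 2)² = -32(x + 9).
Vertex (-9, -2); 4p = -32 so p = -8. Opens left.
Focus is p units from the vertex along the axis: (h + p, k).

(-17, -2)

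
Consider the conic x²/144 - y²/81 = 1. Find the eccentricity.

Center (0, 0). The positive term is the x-term, so the transverse axis is horizontal; a² = 144, b² = 81.
c² = a² + b² = 225, so c = 15.
e = c/a = 15/12 = 5/4.

e = 5/4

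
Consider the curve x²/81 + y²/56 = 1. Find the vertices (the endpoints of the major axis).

Center (0, 0). The larger denominator 81 sits under the x-term, so the major axis is horizontal; a² = 81, b² = 56.
a = 9. Vertices at (h ± a, k).

(-9, 0) and (9, 0)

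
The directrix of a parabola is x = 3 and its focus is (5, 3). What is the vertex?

The vertex is the midpoint between the focus and the directrix along the axis of symmetry.
Axis is horizontal (directrix is vertical). Vertex x-coordinate = (5 + 3)/2 = 4; y-coordinate = 3.

(4, 3)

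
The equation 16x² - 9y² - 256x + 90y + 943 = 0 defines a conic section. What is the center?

Group: 16(x² - 16x) -9(y² - 10y) = -943
Completing the square gives 16(x - 8)² -9(y - 5)² = -943 + 1024 - 225 = -144.
Dividing both sides by -144: (y - 5)²/16 - (x - 8)²/9 = 1
Hyperbola with center (8, 5).

(8, 5)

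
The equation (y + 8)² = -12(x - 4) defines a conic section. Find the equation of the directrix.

x = 7

Vertex (4, -8); 4p = -12 so p = -3. Opens left.
Directrix is the vertical line x = h − p = 4 − (-3) = 7.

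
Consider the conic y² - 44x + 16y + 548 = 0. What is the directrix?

x = 0

Only y is squared. Complete the square in y: (y + 8)² = 44(x - 11).
Vertex (11, -8); 4p = 44 so p = 11. Opens right.
Directrix is the vertical line x = h − p = 11 − (11) = 0.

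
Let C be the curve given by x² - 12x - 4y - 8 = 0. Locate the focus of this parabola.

(6, -10)

Only x is squared. Complete the square in x: (x - 6)² = 4(y + 11).
Vertex (6, -11); 4p = 4 so p = 1. Opens up.
Focus is p units from the vertex along the axis: (h, k + p).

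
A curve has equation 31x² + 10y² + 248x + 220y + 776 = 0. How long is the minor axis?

2√30

Rearranging, 31(x² + 8x) + 10(y² + 22y) = -776.
31(x + 4)² + 10(y + 11)² = -776 + 496 + 1210 = 930
Dividing both sides by 930: (x + 4)²/30 + (y + 11)²/93 = 1
Ellipse, center (-4, -11), major axis vertical; a² = 93, b² = 30.
b² = 30 so b = √30; the minor axis has length 2b = 2√30.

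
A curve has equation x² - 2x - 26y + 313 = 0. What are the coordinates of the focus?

(1, 37/2)

Only x is squared. Complete the square in x: (x - 1)² = 26(y - 12).
Vertex (1, 12); 4p = 26 so p = 13/2. Opens up.
Focus is p units from the vertex along the axis: (h, k + p).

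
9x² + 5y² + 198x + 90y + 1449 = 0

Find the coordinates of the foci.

(-11, -11) and (-11, -7)

Rearranging, 9(x² + 22x) + 5(y² + 18y) = -1449.
Completing the square gives 9(x + 11)² + 5(y + 9)² = -1449 + 1089 + 405 = 45.
Divide through by 45 to get (x + 11)²/5 + (y + 9)²/9 = 1.
Ellipse, center (-11, -9), major axis vertical; a² = 9, b² = 5.
c² = a² - b² = 9 - 5 = 4, so c = 2.
Foci lie on the vertical axis through the center: (h, k ± c).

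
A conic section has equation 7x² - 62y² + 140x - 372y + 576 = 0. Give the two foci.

(-10, -3 - √69) and (-10, -3 + √69)

7(x² + 20x) -62(y² + 6y) = -576
Completing the square gives 7(x + 10)² -62(y + 3)² = -576 + 700 - 558 = -434.
Divide by -434: (y + 3)²/7 - (x + 10)²/62 = 1
Hyperbola, center (-10, -3), transverse axis vertical; a² = 7, b² = 62.
c² = a² + b² = 7 + 62 = 69, so c = √69.
Foci lie on the vertical axis through the center: (h, k ± c).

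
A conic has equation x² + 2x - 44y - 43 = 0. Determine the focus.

Only x is squared. Complete the square in x: (x + 1)² = 44(y + 1).
Vertex (-1, -1); 4p = 44 so p = 11. Opens up.
Focus is p units from the vertex along the axis: (h, k + p).

(-1, 10)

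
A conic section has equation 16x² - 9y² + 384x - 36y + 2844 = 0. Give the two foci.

Rearranging, 16(x² + 24x) -9(y² + 4y) = -2844.
Complete the square: 16(x + 12)² -9(y + 2)² = -2844 + 2304 - 36 = -576
Divide through by -576 to get (y + 2)²/64 - (x + 12)²/36 = 1.
Hyperbola, center (-12, -2), transverse axis vertical; a² = 64, b² = 36.
c² = a² + b² = 64 + 36 = 100, so c = 10.
Foci lie on the vertical axis through the center: (h, k ± c).

(-12, -12) and (-12, 8)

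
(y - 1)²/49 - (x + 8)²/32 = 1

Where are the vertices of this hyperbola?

(-8, -6) and (-8, 8)

Center (-8, 1). The positive term is the y-term, so the transverse axis is vertical; a² = 49, b² = 32.
a = 7. Vertices at (h, k ± a).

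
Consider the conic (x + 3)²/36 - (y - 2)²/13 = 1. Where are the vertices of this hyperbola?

(-9, 2) and (3, 2)

Center (-3, 2). The positive term is the x-term, so the transverse axis is horizontal; a² = 36, b² = 13.
a = 6. Vertices at (h ± a, k).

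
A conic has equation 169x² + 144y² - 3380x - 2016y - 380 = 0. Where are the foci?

(10, 2) and (10, 12)

Group: 169(x² - 20x) + 144(y² - 14y) = 380
Completing the square gives 169(x - 10)² + 144(y - 7)² = 380 + 16900 + 7056 = 24336.
Divide through by 24336 to get (x - 10)²/144 + (y - 7)²/169 = 1.
Ellipse, center (10, 7), major axis vertical; a² = 169, b² = 144.
c² = a² - b² = 169 - 144 = 25, so c = 5.
Foci lie on the vertical axis through the center: (h, k ± c).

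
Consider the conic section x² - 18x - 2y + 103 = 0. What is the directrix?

y = 21/2

Only x is squared. Complete the square in x: (x - 9)² = 2(y - 11).
Vertex (9, 11); 4p = 2 so p = 1/2. Opens up.
Directrix is the horizontal line y = k − p = 11 − (1/2) = 21/2.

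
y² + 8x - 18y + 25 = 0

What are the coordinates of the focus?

Only y is squared. Complete the square in y: (y - 9)² = -8(x - 7).
Vertex (7, 9); 4p = -8 so p = -2. Opens left.
Focus is p units from the vertex along the axis: (h + p, k).

(5, 9)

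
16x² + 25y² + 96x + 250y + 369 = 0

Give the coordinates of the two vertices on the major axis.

(-8, -5) and (2, -5)

Group: 16(x² + 6x) + 25(y² + 10y) = -369
Complete the square: 16(x + 3)² + 25(y + 5)² = -369 + 144 + 625 = 400
Divide by 400: (x + 3)²/25 + (y + 5)²/16 = 1
Ellipse, center (-3, -5), major axis horizontal; a² = 25, b² = 16.
a = 5. Vertices at (h ± a, k).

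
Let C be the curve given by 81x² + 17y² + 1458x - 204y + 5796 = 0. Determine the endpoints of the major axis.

(-9, -3) and (-9, 15)

Group the x- and y-terms: 81(x² + 18x) + 17(y² - 12y) = -5796
Completing the square gives 81(x + 9)² + 17(y - 6)² = -5796 + 6561 + 612 = 1377.
Divide through by 1377 to get (x + 9)²/17 + (y - 6)²/81 = 1.
Ellipse, center (-9, 6), major axis vertical; a² = 81, b² = 17.
a = 9. Vertices at (h, k ± a).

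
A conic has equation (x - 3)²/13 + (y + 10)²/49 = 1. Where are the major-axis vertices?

Center (3, -10). The larger denominator 49 sits under the y-term, so the major axis is vertical; a² = 49, b² = 13.
a = 7. Vertices at (h, k ± a).

(3, -17) and (3, -3)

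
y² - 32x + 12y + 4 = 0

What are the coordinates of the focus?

(7, -6)

Only y is squared. Complete the square in y: (y + 6)² = 32(x + 1).
Vertex (-1, -6); 4p = 32 so p = 8. Opens right.
Focus is p units from the vertex along the axis: (h + p, k).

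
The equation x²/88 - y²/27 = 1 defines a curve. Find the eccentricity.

Center (0, 0). The positive term is the x-term, so the transverse axis is horizontal; a² = 88, b² = 27.
c² = a² + b² = 115, so c = √115.
e = c/a = √115/2√22 = √2530/44.

e = √2530/44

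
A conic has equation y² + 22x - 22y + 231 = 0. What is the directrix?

Only y is squared. Complete the square in y: (y - 11)² = -22(x + 5).
Vertex (-5, 11); 4p = -22 so p = -11/2. Opens left.
Directrix is the vertical line x = h − p = -5 − (-11/2) = 1/2.

x = 1/2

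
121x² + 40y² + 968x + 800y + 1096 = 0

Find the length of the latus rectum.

80/11

121(x² + 8x) + 40(y² + 20y) = -1096
Complete the square: 121(x + 4)² + 40(y + 10)² = -1096 + 1936 + 4000 = 4840
Dividing both sides by 4840: (x + 4)²/40 + (y + 10)²/121 = 1
Ellipse, center (-4, -10), major axis vertical; a² = 121, b² = 40.
Latus rectum length = 2b²/a = 2·40/11 = 80/11.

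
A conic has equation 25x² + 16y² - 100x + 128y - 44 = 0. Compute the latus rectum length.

32/5

Collect terms: 25(x² - 4x) + 16(y² + 8y) = 44
Complete the square: 25(x - 2)² + 16(y + 4)² = 44 + 100 + 256 = 400
Divide by 400: (x - 2)²/16 + (y + 4)²/25 = 1
Ellipse, center (2, -4), major axis vertical; a² = 25, b² = 16.
Latus rectum length = 2b²/a = 2·16/5 = 32/5.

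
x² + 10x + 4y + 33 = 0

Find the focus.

(-5, -3)

Only x is squared. Complete the square in x: (x + 5)² = -4(y + 2).
Vertex (-5, -2); 4p = -4 so p = -1. Opens down.
Focus is p units from the vertex along the axis: (h, k + p).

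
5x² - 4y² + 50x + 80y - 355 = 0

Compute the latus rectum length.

Group: 5(x² + 10x) -4(y² - 20y) = 355
5(x + 5)² -4(y - 10)² = 355 + 125 - 400 = 80
Divide by 80: (x + 5)²/16 - (y - 10)²/20 = 1
Hyperbola, center (-5, 10), transverse axis horizontal; a² = 16, b² = 20.
Latus rectum length = 2b²/a = 2·20/4 = 10.

10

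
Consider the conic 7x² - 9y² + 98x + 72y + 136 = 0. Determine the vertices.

Collect terms: 7(x² + 14x) -9(y² - 8y) = -136
7(x + 7)² -9(y - 4)² = -136 + 343 - 144 = 63
Dividing both sides by 63: (x + 7)²/9 - (y - 4)²/7 = 1
Hyperbola, center (-7, 4), transverse axis horizontal; a² = 9, b² = 7.
a = 3. Vertices at (h ± a, k).

(-10, 4) and (-4, 4)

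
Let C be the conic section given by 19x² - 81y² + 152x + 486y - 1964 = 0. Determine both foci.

Rearranging, 19(x² + 8x) -81(y² - 6y) = 1964.
Completing the square gives 19(x + 4)² -81(y - 3)² = 1964 + 304 - 729 = 1539.
Divide by 1539: (x + 4)²/81 - (y - 3)²/19 = 1
Hyperbola, center (-4, 3), transverse axis horizontal; a² = 81, b² = 19.
c² = a² + b² = 81 + 19 = 100, so c = 10.
Foci lie on the horizontal axis through the center: (h ± c, k).

(-14, 3) and (6, 3)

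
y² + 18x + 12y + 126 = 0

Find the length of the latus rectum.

18

Only y is squared. Complete the square in y: (y + 6)² = -18(x + 5).
Vertex (-5, -6); 4p = -18 so p = -9/2. Opens left.
Latus rectum length = |4p| = 18.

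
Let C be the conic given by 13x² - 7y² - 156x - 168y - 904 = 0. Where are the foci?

13(x² - 12x) -7(y² + 24y) = 904
Complete the square: 13(x - 6)² -7(y + 12)² = 904 + 468 - 1008 = 364
Dividing both sides by 364: (x - 6)²/28 - (y + 12)²/52 = 1
Hyperbola, center (6, -12), transverse axis horizontal; a² = 28, b² = 52.
c² = a² + b² = 28 + 52 = 80, so c = 4√5.
Foci lie on the horizontal axis through the center: (h ± c, k).

(6 - 4√5, -12) and (6 + 4√5, -12)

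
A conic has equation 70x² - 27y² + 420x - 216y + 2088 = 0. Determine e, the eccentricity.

e = √6790/70

Group: 70(x² + 6x) -27(y² + 8y) = -2088
Complete the square: 70(x + 3)² -27(y + 4)² = -2088 + 630 - 432 = -1890
Divide through by -1890 to get (y + 4)²/70 - (x + 3)²/27 = 1.
Hyperbola, center (-3, -4), transverse axis vertical; a² = 70, b² = 27.
c² = a² + b² = 97, so c = √97.
e = c/a = √97/√70 = √6790/70.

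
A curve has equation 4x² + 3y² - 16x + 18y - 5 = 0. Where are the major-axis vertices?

Group: 4(x² - 4x) + 3(y² + 6y) = 5
Complete the square: 4(x - 2)² + 3(y + 3)² = 5 + 16 + 27 = 48
Divide through by 48 to get (x - 2)²/12 + (y + 3)²/16 = 1.
Ellipse, center (2, -3), major axis vertical; a² = 16, b² = 12.
a = 4. Vertices at (h, k ± a).

(2, -7) and (2, 1)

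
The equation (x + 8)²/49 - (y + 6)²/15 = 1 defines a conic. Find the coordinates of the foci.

(-16, -6) and (0, -6)

Center (-8, -6). The positive term is the x-term, so the transverse axis is horizontal; a² = 49, b² = 15.
c² = a² + b² = 49 + 15 = 64, so c = 8.
Foci lie on the horizontal axis through the center: (h ± c, k).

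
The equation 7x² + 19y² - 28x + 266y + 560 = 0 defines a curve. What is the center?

(2, -7)

Rearranging, 7(x² - 4x) + 19(y² + 14y) = -560.
7(x - 2)² + 19(y + 7)² = -560 + 28 + 931 = 399
Divide by 399: (x - 2)²/57 + (y + 7)²/21 = 1
Ellipse with center (2, -7).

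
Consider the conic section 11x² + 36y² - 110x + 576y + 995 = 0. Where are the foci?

(-5, -8) and (15, -8)

Collect terms: 11(x² - 10x) + 36(y² + 16y) = -995
Complete the square in x and y: 11(x - 5)² + 36(y + 8)² = -995 + 275 + 2304 = 1584
Dividing both sides by 1584: (x - 5)²/144 + (y + 8)²/44 = 1
Ellipse, center (5, -8), major axis horizontal; a² = 144, b² = 44.
c² = a² - b² = 144 - 44 = 100, so c = 10.
Foci lie on the horizontal axis through the center: (h ± c, k).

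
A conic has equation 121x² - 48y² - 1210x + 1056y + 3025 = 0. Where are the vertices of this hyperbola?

Rearranging, 121(x² - 10x) -48(y² - 22y) = -3025.
Complete the square: 121(x - 5)² -48(y - 11)² = -3025 + 3025 - 5808 = -5808
Divide by -5808: (y - 11)²/121 - (x - 5)²/48 = 1
Hyperbola, center (5, 11), transverse axis vertical; a² = 121, b² = 48.
a = 11. Vertices at (h, k ± a).

(5, 0) and (5, 22)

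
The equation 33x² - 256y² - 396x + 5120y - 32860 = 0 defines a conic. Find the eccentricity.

Group: 33(x² - 12x) -256(y² - 20y) = 32860
Complete the square: 33(x - 6)² -256(y - 10)² = 32860 + 1188 - 25600 = 8448
Divide through by 8448 to get (x - 6)²/256 - (y - 10)²/33 = 1.
Hyperbola, center (6, 10), transverse axis horizontal; a² = 256, b² = 33.
c² = a² + b² = 289, so c = 17.
e = c/a = 17/16.

e = 17/16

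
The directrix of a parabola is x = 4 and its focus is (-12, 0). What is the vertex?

The vertex is the midpoint between the focus and the directrix along the axis of symmetry.
Axis is horizontal (directrix is vertical). Vertex x-coordinate = (-12 + 4)/2 = -4; y-coordinate = 0.

(-4, 0)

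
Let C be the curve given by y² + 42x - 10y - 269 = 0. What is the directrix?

Only y is squared. Complete the square in y: (y - 5)² = -42(x - 7).
Vertex (7, 5); 4p = -42 so p = -21/2. Opens left.
Directrix is the vertical line x = h − p = 7 − (-21/2) = 35/2.

x = 35/2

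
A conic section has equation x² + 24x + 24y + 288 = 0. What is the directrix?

Only x is squared. Complete the square in x: (x + 12)² = -24(y + 6).
Vertex (-12, -6); 4p = -24 so p = -6. Opens down.
Directrix is the horizontal line y = k − p = -6 − (-6) = 0.

y = 0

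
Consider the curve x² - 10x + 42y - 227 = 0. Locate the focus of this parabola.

Only x is squared. Complete the square in x: (x - 5)² = -42(y - 6).
Vertex (5, 6); 4p = -42 so p = -21/2. Opens down.
Focus is p units from the vertex along the axis: (h, k + p).

(5, -9/2)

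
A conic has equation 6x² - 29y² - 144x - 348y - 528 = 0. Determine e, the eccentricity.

e = √1015/29

Group: 6(x² - 24x) -29(y² + 12y) = 528
6(x - 12)² -29(y + 6)² = 528 + 864 - 1044 = 348
Dividing both sides by 348: (x - 12)²/58 - (y + 6)²/12 = 1
Hyperbola, center (12, -6), transverse axis horizontal; a² = 58, b² = 12.
c² = a² + b² = 70, so c = √70.
e = c/a = √70/√58 = √1015/29.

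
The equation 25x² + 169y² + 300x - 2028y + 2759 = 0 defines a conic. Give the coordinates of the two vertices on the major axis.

(-19, 6) and (7, 6)

25(x² + 12x) + 169(y² - 12y) = -2759
Complete the square in x and y: 25(x + 6)² + 169(y - 6)² = -2759 + 900 + 6084 = 4225
Divide through by 4225 to get (x + 6)²/169 + (y - 6)²/25 = 1.
Ellipse, center (-6, 6), major axis horizontal; a² = 169, b² = 25.
a = 13. Vertices at (h ± a, k).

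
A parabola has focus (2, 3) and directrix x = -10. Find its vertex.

The vertex is the midpoint between the focus and the directrix along the axis of symmetry.
Axis is horizontal (directrix is vertical). Vertex x-coordinate = (2 + (-10))/2 = -4; y-coordinate = 3.

(-4, 3)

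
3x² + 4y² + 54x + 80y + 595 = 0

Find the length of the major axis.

8

Group the x- and y-terms: 3(x² + 18x) + 4(y² + 20y) = -595
Complete the square: 3(x + 9)² + 4(y + 10)² = -595 + 243 + 400 = 48
Divide by 48: (x + 9)²/16 + (y + 10)²/12 = 1
Ellipse, center (-9, -10), major axis horizontal; a² = 16, b² = 12.
a² = 16 so a = 4; the major axis has length 2a = 8.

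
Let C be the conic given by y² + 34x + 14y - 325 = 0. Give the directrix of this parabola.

Only y is squared. Complete the square in y: (y + 7)² = -34(x - 11).
Vertex (11, -7); 4p = -34 so p = -17/2. Opens left.
Directrix is the vertical line x = h − p = 11 − (-17/2) = 39/2.

x = 39/2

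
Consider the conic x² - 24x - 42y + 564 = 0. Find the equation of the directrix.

Only x is squared. Complete the square in x: (x - 12)² = 42(y - 10).
Vertex (12, 10); 4p = 42 so p = 21/2. Opens up.
Directrix is the horizontal line y = k − p = 10 − (21/2) = -1/2.

y = -1/2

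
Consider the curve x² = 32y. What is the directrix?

Vertex (0, 0); 4p = 32 so p = 8. Opens up.
Directrix is the horizontal line y = k − p = 0 − (8) = -8.

y = -8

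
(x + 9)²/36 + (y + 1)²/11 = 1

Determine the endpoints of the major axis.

Center (-9, -1). The larger denominator 36 sits under the x-term, so the major axis is horizontal; a² = 36, b² = 11.
a = 6. Vertices at (h ± a, k).

(-15, -1) and (-3, -1)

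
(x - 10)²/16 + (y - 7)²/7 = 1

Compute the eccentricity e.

Center (10, 7). The larger denominator 16 sits under the x-term, so the major axis is horizontal; a² = 16, b² = 7.
c² = a² - b² = 9, so c = 3.
e = c/a = 3/4.

e = 3/4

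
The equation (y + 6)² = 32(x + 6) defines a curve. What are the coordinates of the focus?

(2, -6)

Vertex (-6, -6); 4p = 32 so p = 8. Opens right.
Focus is p units from the vertex along the axis: (h + p, k).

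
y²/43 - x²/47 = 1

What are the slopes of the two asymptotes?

√2021/47 and -√2021/47

Center (0, 0). The positive term is the y-term, so the transverse axis is vertical; a² = 43, b² = 47.
For a vertical hyperbola the asymptotes have slope ±a/b.
Here that is ±√43/√47 = ±√2021/47.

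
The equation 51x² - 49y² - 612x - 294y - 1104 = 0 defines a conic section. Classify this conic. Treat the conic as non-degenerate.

hyperbola

No xy term. Coefficients of x² and y² are A = 51, C = -49.
A and C have opposite signs ⇒ hyperbola.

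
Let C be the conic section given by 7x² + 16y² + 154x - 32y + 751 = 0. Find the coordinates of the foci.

Collect terms: 7(x² + 22x) + 16(y² - 2y) = -751
Completing the square gives 7(x + 11)² + 16(y - 1)² = -751 + 847 + 16 = 112.
Divide by 112: (x + 11)²/16 + (y - 1)²/7 = 1
Ellipse, center (-11, 1), major axis horizontal; a² = 16, b² = 7.
c² = a² - b² = 16 - 7 = 9, so c = 3.
Foci lie on the horizontal axis through the center: (h ± c, k).

(-14, 1) and (-8, 1)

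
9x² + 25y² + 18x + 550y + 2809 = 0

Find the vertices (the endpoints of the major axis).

(-6, -11) and (4, -11)

Rearranging, 9(x² + 2x) + 25(y² + 22y) = -2809.
9(x + 1)² + 25(y + 11)² = -2809 + 9 + 3025 = 225
Divide through by 225 to get (x + 1)²/25 + (y + 11)²/9 = 1.
Ellipse, center (-1, -11), major axis horizontal; a² = 25, b² = 9.
a = 5. Vertices at (h ± a, k).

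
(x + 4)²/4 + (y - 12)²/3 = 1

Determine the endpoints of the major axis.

Center (-4, 12). The larger denominator 4 sits under the x-term, so the major axis is horizontal; a² = 4, b² = 3.
a = 2. Vertices at (h ± a, k).

(-6, 12) and (-2, 12)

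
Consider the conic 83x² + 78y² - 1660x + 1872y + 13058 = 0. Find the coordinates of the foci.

Group: 83(x² - 20x) + 78(y² + 24y) = -13058
Complete the square: 83(x - 10)² + 78(y + 12)² = -13058 + 8300 + 11232 = 6474
Dividing both sides by 6474: (x - 10)²/78 + (y + 12)²/83 = 1
Ellipse, center (10, -12), major axis vertical; a² = 83, b² = 78.
c² = a² - b² = 83 - 78 = 5, so c = √5.
Foci lie on the vertical axis through the center: (h, k ± c).

(10, -12 - √5) and (10, -12 + √5)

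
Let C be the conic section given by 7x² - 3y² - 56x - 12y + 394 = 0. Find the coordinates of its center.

(4, -2)

Collect terms: 7(x² - 8x) -3(y² + 4y) = -394
Completing the square gives 7(x - 4)² -3(y + 2)² = -394 + 112 - 12 = -294.
Dividing both sides by -294: (y + 2)²/98 - (x - 4)²/42 = 1
Hyperbola with center (4, -2).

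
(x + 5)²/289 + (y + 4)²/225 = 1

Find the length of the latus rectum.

450/17

Center (-5, -4). The larger denominator 289 sits under the x-term, so the major axis is horizontal; a² = 289, b² = 225.
Latus rectum length = 2b²/a = 2·225/17 = 450/17.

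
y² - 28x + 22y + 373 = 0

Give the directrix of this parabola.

x = 2

Only y is squared. Complete the square in y: (y + 11)² = 28(x - 9).
Vertex (9, -11); 4p = 28 so p = 7. Opens right.
Directrix is the vertical line x = h − p = 9 − (7) = 2.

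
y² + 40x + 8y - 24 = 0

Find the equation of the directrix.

Only y is squared. Complete the square in y: (y + 4)² = -40(x - 1).
Vertex (1, -4); 4p = -40 so p = -10. Opens left.
Directrix is the vertical line x = h − p = 1 − (-10) = 11.

x = 11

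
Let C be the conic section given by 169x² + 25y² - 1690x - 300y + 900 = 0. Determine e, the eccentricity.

e = 12/13

Group: 169(x² - 10x) + 25(y² - 12y) = -900
Complete the square: 169(x - 5)² + 25(y - 6)² = -900 + 4225 + 900 = 4225
Divide through by 4225 to get (x - 5)²/25 + (y - 6)²/169 = 1.
Ellipse, center (5, 6), major axis vertical; a² = 169, b² = 25.
c² = a² - b² = 144, so c = 12.
e = c/a = 12/13.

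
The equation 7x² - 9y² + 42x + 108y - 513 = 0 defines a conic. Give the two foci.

(-11, 6) and (5, 6)

Group the x- and y-terms: 7(x² + 6x) -9(y² - 12y) = 513
Completing the square gives 7(x + 3)² -9(y - 6)² = 513 + 63 - 324 = 252.
Dividing both sides by 252: (x + 3)²/36 - (y - 6)²/28 = 1
Hyperbola, center (-3, 6), transverse axis horizontal; a² = 36, b² = 28.
c² = a² + b² = 36 + 28 = 64, so c = 8.
Foci lie on the horizontal axis through the center: (h ± c, k).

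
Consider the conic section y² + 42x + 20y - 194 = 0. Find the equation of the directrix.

Only y is squared. Complete the square in y: (y + 10)² = -42(x - 7).
Vertex (7, -10); 4p = -42 so p = -21/2. Opens left.
Directrix is the vertical line x = h − p = 7 − (-21/2) = 35/2.

x = 35/2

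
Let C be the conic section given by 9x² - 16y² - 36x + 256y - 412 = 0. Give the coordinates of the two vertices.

(2, 2) and (2, 14)

Group: 9(x² - 4x) -16(y² - 16y) = 412
9(x - 2)² -16(y - 8)² = 412 + 36 - 1024 = -576
Dividing both sides by -576: (y - 8)²/36 - (x - 2)²/64 = 1
Hyperbola, center (2, 8), transverse axis vertical; a² = 36, b² = 64.
a = 6. Vertices at (h, k ± a).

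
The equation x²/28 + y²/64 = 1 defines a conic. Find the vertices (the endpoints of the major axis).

(0, -8) and (0, 8)

Center (0, 0). The larger denominator 64 sits under the y-term, so the major axis is vertical; a² = 64, b² = 28.
a = 8. Vertices at (h, k ± a).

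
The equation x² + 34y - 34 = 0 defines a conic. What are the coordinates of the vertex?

Only x is squared. Complete the square in x: x² = -34(y - 1).
Vertex (0, 1); 4p = -34 so p = -17/2. Opens down.

(0, 1)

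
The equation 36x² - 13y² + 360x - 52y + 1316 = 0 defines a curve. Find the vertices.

(-5, -8) and (-5, 4)

Rearranging, 36(x² + 10x) -13(y² + 4y) = -1316.
Complete the square in x and y: 36(x + 5)² -13(y + 2)² = -1316 + 900 - 52 = -468
Divide by -468: (y + 2)²/36 - (x + 5)²/13 = 1
Hyperbola, center (-5, -2), transverse axis vertical; a² = 36, b² = 13.
a = 6. Vertices at (h, k ± a).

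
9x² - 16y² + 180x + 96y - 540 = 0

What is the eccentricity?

9(x² + 20x) -16(y² - 6y) = 540
Completing the square gives 9(x + 10)² -16(y - 3)² = 540 + 900 - 144 = 1296.
Divide through by 1296 to get (x + 10)²/144 - (y - 3)²/81 = 1.
Hyperbola, center (-10, 3), transverse axis horizontal; a² = 144, b² = 81.
c² = a² + b² = 225, so c = 15.
e = c/a = 15/12 = 5/4.

e = 5/4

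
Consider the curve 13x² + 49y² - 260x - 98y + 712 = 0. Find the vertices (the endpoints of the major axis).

Collect terms: 13(x² - 20x) + 49(y² - 2y) = -712
Complete the square in x and y: 13(x - 10)² + 49(y - 1)² = -712 + 1300 + 49 = 637
Dividing both sides by 637: (x - 10)²/49 + (y - 1)²/13 = 1
Ellipse, center (10, 1), major axis horizontal; a² = 49, b² = 13.
a = 7. Vertices at (h ± a, k).

(3, 1) and (17, 1)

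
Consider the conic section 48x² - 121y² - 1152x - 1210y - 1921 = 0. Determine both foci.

Collect terms: 48(x² - 24x) -121(y² + 10y) = 1921
Complete the square: 48(x - 12)² -121(y + 5)² = 1921 + 6912 - 3025 = 5808
Divide by 5808: (x - 12)²/121 - (y + 5)²/48 = 1
Hyperbola, center (12, -5), transverse axis horizontal; a² = 121, b² = 48.
c² = a² + b² = 121 + 48 = 169, so c = 13.
Foci lie on the horizontal axis through the center: (h ± c, k).

(-1, -5) and (25, -5)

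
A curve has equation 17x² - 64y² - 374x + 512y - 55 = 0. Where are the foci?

Group: 17(x² - 22x) -64(y² - 8y) = 55
Complete the square in x and y: 17(x - 11)² -64(y - 4)² = 55 + 2057 - 1024 = 1088
Dividing both sides by 1088: (x - 11)²/64 - (y - 4)²/17 = 1
Hyperbola, center (11, 4), transverse axis horizontal; a² = 64, b² = 17.
c² = a² + b² = 64 + 17 = 81, so c = 9.
Foci lie on the horizontal axis through the center: (h ± c, k).

(2, 4) and (20, 4)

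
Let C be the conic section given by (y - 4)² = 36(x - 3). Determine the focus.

Vertex (3, 4); 4p = 36 so p = 9. Opens right.
Focus is p units from the vertex along the axis: (h + p, k).

(12, 4)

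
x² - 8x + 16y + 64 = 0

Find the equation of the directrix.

Only x is squared. Complete the square in x: (x - 4)² = -16(y + 3).
Vertex (4, -3); 4p = -16 so p = -4. Opens down.
Directrix is the horizontal line y = k − p = -3 − (-4) = 1.

y = 1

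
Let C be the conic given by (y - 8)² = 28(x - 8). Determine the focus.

Vertex (8, 8); 4p = 28 so p = 7. Opens right.
Focus is p units from the vertex along the axis: (h + p, k).

(15, 8)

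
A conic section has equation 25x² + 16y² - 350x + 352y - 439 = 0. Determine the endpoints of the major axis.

(7, -26) and (7, 4)

Rearranging, 25(x² - 14x) + 16(y² + 22y) = 439.
Complete the square in x and y: 25(x - 7)² + 16(y + 11)² = 439 + 1225 + 1936 = 3600
Dividing both sides by 3600: (x - 7)²/144 + (y + 11)²/225 = 1
Ellipse, center (7, -11), major axis vertical; a² = 225, b² = 144.
a = 15. Vertices at (h, k ± a).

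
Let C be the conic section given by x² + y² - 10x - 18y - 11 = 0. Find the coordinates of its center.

(5, 9)

Collect terms: (x² - 10x) + (y² - 18y) = 11
(x - 5)² + (y - 9)² = 11 + 25 + 81 = 117
So (x - 5)² + (y - 9)² = 117.
Circle centered at (5, 9) with r² = 117.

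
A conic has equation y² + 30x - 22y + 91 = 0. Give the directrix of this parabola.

Only y is squared. Complete the square in y: (y - 11)² = -30(x - 1).
Vertex (1, 11); 4p = -30 so p = -15/2. Opens left.
Directrix is the vertical line x = h − p = 1 − (-15/2) = 17/2.

x = 17/2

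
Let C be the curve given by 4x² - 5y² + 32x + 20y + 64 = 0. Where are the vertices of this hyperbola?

Group: 4(x² + 8x) -5(y² - 4y) = -64
4(x + 4)² -5(y - 2)² = -64 + 64 - 20 = -20
Divide by -20: (y - 2)²/4 - (x + 4)²/5 = 1
Hyperbola, center (-4, 2), transverse axis vertical; a² = 4, b² = 5.
a = 2. Vertices at (h, k ± a).

(-4, 0) and (-4, 4)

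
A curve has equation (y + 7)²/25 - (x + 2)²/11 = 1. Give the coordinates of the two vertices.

Center (-2, -7). The positive term is the y-term, so the transverse axis is vertical; a² = 25, b² = 11.
a = 5. Vertices at (h, k ± a).

(-2, -12) and (-2, -2)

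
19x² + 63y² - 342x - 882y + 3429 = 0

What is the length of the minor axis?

Collect terms: 19(x² - 18x) + 63(y² - 14y) = -3429
19(x - 9)² + 63(y - 7)² = -3429 + 1539 + 3087 = 1197
Dividing both sides by 1197: (x - 9)²/63 + (y - 7)²/19 = 1
Ellipse, center (9, 7), major axis horizontal; a² = 63, b² = 19.
b² = 19 so b = √19; the minor axis has length 2b = 2√19.

2√19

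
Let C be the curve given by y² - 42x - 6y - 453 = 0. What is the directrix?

x = -43/2

Only y is squared. Complete the square in y: (y - 3)² = 42(x + 11).
Vertex (-11, 3); 4p = 42 so p = 21/2. Opens right.
Directrix is the vertical line x = h − p = -11 − (21/2) = -43/2.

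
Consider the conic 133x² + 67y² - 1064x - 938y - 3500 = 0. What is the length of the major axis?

2√133

Rearranging, 133(x² - 8x) + 67(y² - 14y) = 3500.
Complete the square: 133(x - 4)² + 67(y - 7)² = 3500 + 2128 + 3283 = 8911
Divide through by 8911 to get (x - 4)²/67 + (y - 7)²/133 = 1.
Ellipse, center (4, 7), major axis vertical; a² = 133, b² = 67.
a² = 133 so a = √133; the major axis has length 2a = 2√133.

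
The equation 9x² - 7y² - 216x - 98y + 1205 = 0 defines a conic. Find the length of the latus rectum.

28/3

Collect terms: 9(x² - 24x) -7(y² + 14y) = -1205
Complete the square: 9(x - 12)² -7(y + 7)² = -1205 + 1296 - 343 = -252
Dividing both sides by -252: (y + 7)²/36 - (x - 12)²/28 = 1
Hyperbola, center (12, -7), transverse axis vertical; a² = 36, b² = 28.
Latus rectum length = 2b²/a = 2·28/6 = 28/3.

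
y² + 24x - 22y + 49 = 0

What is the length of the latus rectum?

Only y is squared. Complete the square in y: (y - 11)² = -24(x - 3).
Vertex (3, 11); 4p = -24 so p = -6. Opens left.
Latus rectum length = |4p| = 24.

24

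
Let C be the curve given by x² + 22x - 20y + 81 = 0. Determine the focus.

Only x is squared. Complete the square in x: (x + 11)² = 20(y + 2).
Vertex (-11, -2); 4p = 20 so p = 5. Opens up.
Focus is p units from the vertex along the axis: (h, k + p).

(-11, 3)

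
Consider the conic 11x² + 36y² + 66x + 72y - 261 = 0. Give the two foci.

(-8, -1) and (2, -1)

Collect terms: 11(x² + 6x) + 36(y² + 2y) = 261
Completing the square gives 11(x + 3)² + 36(y + 1)² = 261 + 99 + 36 = 396.
Divide by 396: (x + 3)²/36 + (y + 1)²/11 = 1
Ellipse, center (-3, -1), major axis horizontal; a² = 36, b² = 11.
c² = a² - b² = 36 - 11 = 25, so c = 5.
Foci lie on the horizontal axis through the center: (h ± c, k).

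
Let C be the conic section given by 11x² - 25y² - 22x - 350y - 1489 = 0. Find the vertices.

Collect terms: 11(x² - 2x) -25(y² + 14y) = 1489
Complete the square: 11(x - 1)² -25(y + 7)² = 1489 + 11 - 1225 = 275
Divide through by 275 to get (x - 1)²/25 - (y + 7)²/11 = 1.
Hyperbola, center (1, -7), transverse axis horizontal; a² = 25, b² = 11.
a = 5. Vertices at (h ± a, k).

(-4, -7) and (6, -7)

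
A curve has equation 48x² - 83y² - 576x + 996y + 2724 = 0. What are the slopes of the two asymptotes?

Collect terms: 48(x² - 12x) -83(y² - 12y) = -2724
Complete the square in x and y: 48(x - 6)² -83(y - 6)² = -2724 + 1728 - 2988 = -3984
Divide through by -3984 to get (y - 6)²/48 - (x - 6)²/83 = 1.
Hyperbola, center (6, 6), transverse axis vertical; a² = 48, b² = 83.
For a vertical hyperbola the asymptotes have slope ±a/b.
Here that is ±4√3/√83 = ±4√249/83.

4√249/83 and -4√249/83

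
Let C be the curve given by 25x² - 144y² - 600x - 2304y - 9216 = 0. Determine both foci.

25(x² - 24x) -144(y² + 16y) = 9216
25(x - 12)² -144(y + 8)² = 9216 + 3600 - 9216 = 3600
Dividing both sides by 3600: (x - 12)²/144 - (y + 8)²/25 = 1
Hyperbola, center (12, -8), transverse axis horizontal; a² = 144, b² = 25.
c² = a² + b² = 144 + 25 = 169, so c = 13.
Foci lie on the horizontal axis through the center: (h ± c, k).

(-1, -8) and (25, -8)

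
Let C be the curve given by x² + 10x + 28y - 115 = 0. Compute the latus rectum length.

Only x is squared. Complete the square in x: (x + 5)² = -28(y - 5).
Vertex (-5, 5); 4p = -28 so p = -7. Opens down.
Latus rectum length = |4p| = 28.

28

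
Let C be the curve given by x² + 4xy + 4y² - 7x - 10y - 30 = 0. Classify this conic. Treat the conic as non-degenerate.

parabola

A = 1, B = 4, C = 4.
Discriminant B² − 4AC = 4² − 4·1·4 = 0.
B² − 4AC = 0 ⇒ parabola.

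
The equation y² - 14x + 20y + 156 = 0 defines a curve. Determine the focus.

Only y is squared. Complete the square in y: (y + 10)² = 14(x - 4).
Vertex (4, -10); 4p = 14 so p = 7/2. Opens right.
Focus is p units from the vertex along the axis: (h + p, k).

(15/2, -10)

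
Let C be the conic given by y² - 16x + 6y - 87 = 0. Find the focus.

Only y is squared. Complete the square in y: (y + 3)² = 16(x + 6).
Vertex (-6, -3); 4p = 16 so p = 4. Opens right.
Focus is p units from the vertex along the axis: (h + p, k).

(-2, -3)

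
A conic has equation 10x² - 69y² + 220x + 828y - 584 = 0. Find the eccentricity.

e = √790/10

Collect terms: 10(x² + 22x) -69(y² - 12y) = 584
Complete the square: 10(x + 11)² -69(y - 6)² = 584 + 1210 - 2484 = -690
Divide by -690: (y - 6)²/10 - (x + 11)²/69 = 1
Hyperbola, center (-11, 6), transverse axis vertical; a² = 10, b² = 69.
c² = a² + b² = 79, so c = √79.
e = c/a = √79/√10 = √790/10.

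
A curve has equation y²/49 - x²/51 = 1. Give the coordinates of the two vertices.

Center (0, 0). The positive term is the y-term, so the transverse axis is vertical; a² = 49, b² = 51.
a = 7. Vertices at (h, k ± a).

(0, -7) and (0, 7)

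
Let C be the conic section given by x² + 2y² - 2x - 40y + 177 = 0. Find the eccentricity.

e = √2/2

Group the x- and y-terms: (x² - 2x) + 2(y² - 20y) = -177
(x - 1)² + 2(y - 10)² = -177 + 1 + 200 = 24
Divide through by 24 to get (x - 1)²/24 + (y - 10)²/12 = 1.
Ellipse, center (1, 10), major axis horizontal; a² = 24, b² = 12.
c² = a² - b² = 12, so c = 2√3.
e = c/a = 2√3/2√6 = √2/2.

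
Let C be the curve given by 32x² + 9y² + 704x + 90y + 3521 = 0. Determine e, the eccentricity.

Group the x- and y-terms: 32(x² + 22x) + 9(y² + 10y) = -3521
Completing the square gives 32(x + 11)² + 9(y + 5)² = -3521 + 3872 + 225 = 576.
Dividing both sides by 576: (x + 11)²/18 + (y + 5)²/64 = 1
Ellipse, center (-11, -5), major axis vertical; a² = 64, b² = 18.
c² = a² - b² = 46, so c = √46.
e = c/a = √46/8.

e = √46/8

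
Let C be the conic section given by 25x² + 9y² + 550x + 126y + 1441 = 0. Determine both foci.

(-11, -19) and (-11, 5)

Rearranging, 25(x² + 22x) + 9(y² + 14y) = -1441.
Complete the square: 25(x + 11)² + 9(y + 7)² = -1441 + 3025 + 441 = 2025
Divide through by 2025 to get (x + 11)²/81 + (y + 7)²/225 = 1.
Ellipse, center (-11, -7), major axis vertical; a² = 225, b² = 81.
c² = a² - b² = 225 - 81 = 144, so c = 12.
Foci lie on the vertical axis through the center: (h, k ± c).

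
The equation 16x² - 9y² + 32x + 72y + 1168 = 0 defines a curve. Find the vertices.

(-1, -8) and (-1, 16)

16(x² + 2x) -9(y² - 8y) = -1168
16(x + 1)² -9(y - 4)² = -1168 + 16 - 144 = -1296
Dividing both sides by -1296: (y - 4)²/144 - (x + 1)²/81 = 1
Hyperbola, center (-1, 4), transverse axis vertical; a² = 144, b² = 81.
a = 12. Vertices at (h, k ± a).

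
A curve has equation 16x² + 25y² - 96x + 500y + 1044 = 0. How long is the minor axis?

16(x² - 6x) + 25(y² + 20y) = -1044
16(x - 3)² + 25(y + 10)² = -1044 + 144 + 2500 = 1600
Divide through by 1600 to get (x - 3)²/100 + (y + 10)²/64 = 1.
Ellipse, center (3, -10), major axis horizontal; a² = 100, b² = 64.
b² = 64 so b = 8; the minor axis has length 2b = 16.

16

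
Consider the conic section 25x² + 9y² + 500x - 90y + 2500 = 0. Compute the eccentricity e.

e = 4/5

Group the x- and y-terms: 25(x² + 20x) + 9(y² - 10y) = -2500
Completing the square gives 25(x + 10)² + 9(y - 5)² = -2500 + 2500 + 225 = 225.
Divide by 225: (x + 10)²/9 + (y - 5)²/25 = 1
Ellipse, center (-10, 5), major axis vertical; a² = 25, b² = 9.
c² = a² - b² = 16, so c = 4.
e = c/a = 4/5.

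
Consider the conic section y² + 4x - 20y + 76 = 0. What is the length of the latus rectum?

4

Only y is squared. Complete the square in y: (y - 10)² = -4(x - 6).
Vertex (6, 10); 4p = -4 so p = -1. Opens left.
Latus rectum length = |4p| = 4.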